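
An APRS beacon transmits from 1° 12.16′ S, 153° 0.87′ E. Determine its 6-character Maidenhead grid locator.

Add 180° to longitude and 90° to latitude: 333.0145, 88.7973.
Field: 333.0145/20 → 16 → Q, 88.7973/10 → 8 → I; chars QI.
Square: 13.0145/2 → 6, 8.7973/1 → 8; chars 68.
Subsquare: 1.0145/0.0833333 → 12 → m, 0.7973/0.0416667 → 19 → t; chars mt.

QI68mt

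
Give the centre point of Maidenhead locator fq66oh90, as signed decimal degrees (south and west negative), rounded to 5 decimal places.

76.29375, -66.75417

Field F=5, Q=16: +5·20° lon, +16·10° lat → SW at lon -80°, lat 70°.
Square 6, 6: +6·2° lon, +6·1° lat → SW at lon -68°, lat 76°.
Subsquare o=14, h=7: +14·0.0833333° lon, +7·0.0416667° lat → SW at lon -66.8333°, lat 76.2917°.
Extended square 9, 0: +9·0.00833333° lon, +0·0.00416667° lat → SW at lon -66.7583°, lat 76.2917°.
Cell spans 0.00833333° lon × 0.00416667° lat. Centre is SW corner plus half of each.
latitude 76.29375, longitude -66.75417.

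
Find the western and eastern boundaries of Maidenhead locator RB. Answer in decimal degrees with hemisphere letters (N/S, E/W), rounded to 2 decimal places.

Field R=17, B=1: +17·20° lon, +1·10° lat → SW at lon 160°, lat -80°.
Cell spans 20° lon × 10° lat.
west 160.00° E, east 180.00° E.

160.00° E, 180.00° E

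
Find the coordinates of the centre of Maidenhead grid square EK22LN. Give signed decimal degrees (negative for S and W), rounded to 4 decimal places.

12.5625, -95.0417

Field E=4, K=10: +4·20° lon, +10·10° lat → SW at lon -100°, lat 10°.
Square 2, 2: +2·2° lon, +2·1° lat → SW at lon -96°, lat 12°.
Subsquare l=11, n=13: +11·0.0833333° lon, +13·0.0416667° lat → SW at lon -95.0833°, lat 12.5417°.
Cell spans 0.0833333° lon × 0.0416667° lat. Centre is SW corner plus half of each.
latitude 12.5625, longitude -95.0417.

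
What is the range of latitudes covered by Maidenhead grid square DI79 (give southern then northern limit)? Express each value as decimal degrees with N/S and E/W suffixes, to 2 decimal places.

Field D=3, I=8: +3·20° lon, +8·10° lat → SW at lon -120°, lat -10°.
Square 7, 9: +7·2° lon, +9·1° lat → SW at lon -106°, lat -1°.
Cell spans 2° lon × 1° lat.
south 1.00° S, north 0.00° N.

1.00° S, 0.00° N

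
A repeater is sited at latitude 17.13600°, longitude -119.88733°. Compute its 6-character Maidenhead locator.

DK07bd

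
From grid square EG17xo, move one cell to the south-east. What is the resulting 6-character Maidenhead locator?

EG27an

Longitude subsquare x = 23; +1 → 24, wraps to 0 = a, carry into square.
Longitude square 1; +1 → 2.
Latitude subsquare o = 14; −1 → 13 = n.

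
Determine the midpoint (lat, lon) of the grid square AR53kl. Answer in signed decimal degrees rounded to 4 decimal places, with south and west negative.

83.4792, -169.1250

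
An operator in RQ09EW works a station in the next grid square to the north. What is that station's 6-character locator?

RQ09ex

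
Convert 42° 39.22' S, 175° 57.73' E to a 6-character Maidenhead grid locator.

RE77xi

Add 180° to longitude and 90° to latitude: 355.9622, 47.3463.
Field (20°×10°, letters A–R): lon ⌊355.9622/20⌋ = 17 → R; lat ⌊47.3463/10⌋ = 4 → E.
Square (2°×1°, digits 0–9): lon ⌊15.9622/2⌋ = 7; lat ⌊7.3463/1⌋ = 7.
Subsquare (5′×2.5′, letters a–x): lon ⌊1.9622/0.0833333⌋ = 23 → x; lat ⌊0.3463/0.0416667⌋ = 8 → i.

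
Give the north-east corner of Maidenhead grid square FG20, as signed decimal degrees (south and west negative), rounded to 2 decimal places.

-29.00, -74.00

Field F=5, G=6: +5·20° lon, +6·10° lat → SW at lon -80°, lat -30°.
Square 2, 0: +2·2° lon, +0·1° lat → SW at lon -76°, lat -30°.
Cell spans 2° lon × 1° lat. NE corner is SW corner plus one full cell.
latitude -29.00, longitude -74.00.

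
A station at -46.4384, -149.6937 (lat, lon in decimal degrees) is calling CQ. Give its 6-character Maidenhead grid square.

BE53dn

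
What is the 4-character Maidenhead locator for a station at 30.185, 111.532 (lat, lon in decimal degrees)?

Shift to the Maidenhead origin (180°W, 90°S): lon 291.53, lat 120.19.
Field (20°×10°, letters A–R): lon ⌊291.53/20⌋ = 14 → O; lat ⌊120.19/10⌋ = 12 → M.
Square (2°×1°, digits 0–9): lon ⌊11.53/2⌋ = 5; lat ⌊0.19/1⌋ = 0.

OM50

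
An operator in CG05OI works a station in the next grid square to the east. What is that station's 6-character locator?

Longitude subsquare o = 14; +1 → 15 = p.
The latitude characters are unchanged.

CG05pi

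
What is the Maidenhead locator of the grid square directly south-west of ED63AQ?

ED53xp

Longitude subsquare a = 0; −1 → -1, wraps to 23 = x, carry into square.
Longitude square 6; −1 → 5.
Latitude subsquare q = 16; −1 → 15 = p.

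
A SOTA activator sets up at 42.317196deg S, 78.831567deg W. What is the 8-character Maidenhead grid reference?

Shift to the Maidenhead origin (180°W, 90°S): lon 101.16843, lat 47.68280.
Field: lon ⌊101.16843/20⌋ = 5 → F; lat ⌊47.68280/10⌋ = 4 → E.
Square: lon ⌊1.16843/2⌋ = 0; lat ⌊7.68280/1⌋ = 7.
Subsquare: lon ⌊1.16843/0.0833333⌋ = 14 → o; lat ⌊0.68280/0.0416667⌋ = 16 → q.
Extended square: lon ⌊0.00177/0.00833333⌋ = 0; lat ⌊0.01614/0.00416667⌋ = 3.

FE07oq03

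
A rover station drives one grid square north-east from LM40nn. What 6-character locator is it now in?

LM40oo

Longitude subsquare n = 13; +1 → 14 = o.
Latitude subsquare n = 13; +1 → 14 = o.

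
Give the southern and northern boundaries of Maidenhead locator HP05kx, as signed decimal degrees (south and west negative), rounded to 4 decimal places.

65.9583, 66.0000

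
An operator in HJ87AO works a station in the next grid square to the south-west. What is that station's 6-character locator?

HJ77xn

Longitude subsquare a = 0; −1 → -1, wraps to 23 = x, carry into square.
Longitude square 8; −1 → 7.
Latitude subsquare o = 14; −1 → 13 = n.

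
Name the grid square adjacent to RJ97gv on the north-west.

RJ97fw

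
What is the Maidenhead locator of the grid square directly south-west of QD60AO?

Longitude subsquare a = 0; −1 → -1, wraps to 23 = x, carry into square.
Longitude square 6; −1 → 5.
Latitude subsquare o = 14; −1 → 13 = n.

QD50xn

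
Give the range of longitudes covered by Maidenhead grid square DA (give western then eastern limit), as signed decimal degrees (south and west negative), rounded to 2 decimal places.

-120.00, -100.00

Field D=3, A=0: +3·20° lon, +0·10° lat → SW at lon -120°, lat -90°.
Cell spans 20° lon × 10° lat.
west -120.00, east -100.00.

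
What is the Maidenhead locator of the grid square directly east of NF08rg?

NF08sg

Longitude subsquare r = 17; +1 → 18 = s.
The latitude characters are unchanged.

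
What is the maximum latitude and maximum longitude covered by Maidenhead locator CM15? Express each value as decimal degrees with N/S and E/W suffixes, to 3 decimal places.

36.000° N, 136.000° W

Field C=2, M=12: +2·20° lon, +12·10° lat → SW at lon -140°, lat 30°.
Square 1, 5: +1·2° lon, +5·1° lat → SW at lon -138°, lat 35°.
Cell spans 2° lon × 1° lat. NE corner is SW corner plus one full cell.
latitude 36.000° N, longitude 136.000° W.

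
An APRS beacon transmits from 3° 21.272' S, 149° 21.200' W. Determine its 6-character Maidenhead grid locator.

BI56hp

Offset from 180°W / 90°S: lon 30.6467°, lat 86.6455°.
Field (20°×10°, letters A–R): 30.6467/20 → 1 → B, 86.6455/10 → 8 → I; chars BI.
Square (2°×1°, digits 0–9): 10.6467/2 → 5, 6.6455/1 → 6; chars 56.
Subsquare (5′×2.5′, letters a–x): 0.6467/0.0833333 → 7 → h, 0.6455/0.0416667 → 15 → p; chars hp.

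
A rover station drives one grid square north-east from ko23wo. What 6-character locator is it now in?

Longitude subsquare w = 22; +1 → 23 = x.
Latitude subsquare o = 14; +1 → 15 = p.

KO23xp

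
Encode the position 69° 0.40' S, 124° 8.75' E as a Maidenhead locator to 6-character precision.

Shift to the Maidenhead origin (180°W, 90°S): lon 304.1458, lat 20.9933.
Field (20°×10°, letters A–R): 304.1458/20 → 15 → P, 20.9933/10 → 2 → C; chars PC.
Square (2°×1°, digits 0–9): 4.1458/2 → 2, 0.9933/1 → 0; chars 20.
Subsquare (5′×2.5′, letters a–x): 0.1458/0.0833333 → 1 → b, 0.9933/0.0416667 → 23 → x; chars bx.

PC20bx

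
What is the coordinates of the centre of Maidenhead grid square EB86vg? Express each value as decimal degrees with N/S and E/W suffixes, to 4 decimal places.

73.7292° S, 82.2083° W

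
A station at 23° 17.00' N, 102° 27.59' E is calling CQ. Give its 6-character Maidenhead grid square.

OL13fg

Add 180° to longitude and 90° to latitude: 282.4598, 113.2833.
Field: 282.4598/20 → 14 → O, 113.2833/10 → 11 → L; chars OL.
Square: 2.4598/2 → 1, 3.2833/1 → 3; chars 13.
Subsquare: 0.4598/0.0833333 → 5 → f, 0.2833/0.0416667 → 6 → g; chars fg.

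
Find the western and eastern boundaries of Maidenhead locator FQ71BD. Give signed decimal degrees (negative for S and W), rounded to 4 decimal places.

-65.9167, -65.8333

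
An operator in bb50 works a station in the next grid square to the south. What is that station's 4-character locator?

Latitude square 0; −1 → -1, wraps to 9, carry into field.
Latitude field B = 1; −1 → 0 = A.
The longitude characters are unchanged.

BA59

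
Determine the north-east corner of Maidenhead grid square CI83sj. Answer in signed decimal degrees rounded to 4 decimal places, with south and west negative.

-6.5833, -122.4167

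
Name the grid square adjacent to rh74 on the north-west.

RH65

Longitude square 7; −1 → 6.
Latitude square 4; +1 → 5.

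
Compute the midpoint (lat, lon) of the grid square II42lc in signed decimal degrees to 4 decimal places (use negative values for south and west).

Field I=8, I=8: +8·20° lon, +8·10° lat → SW at lon -20°, lat -10°.
Square 4, 2: +4·2° lon, +2·1° lat → SW at lon -12°, lat -8°.
Subsquare l=11, c=2: +11·0.0833333° lon, +2·0.0416667° lat → SW at lon -11.0833°, lat -7.91667°.
Cell spans 0.0833333° lon × 0.0416667° lat. Centre is SW corner plus half of each.
latitude -7.8958, longitude -11.0417.

-7.8958, -11.0417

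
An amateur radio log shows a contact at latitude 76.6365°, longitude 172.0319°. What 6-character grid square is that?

Shift to the Maidenhead origin (180°W, 90°S): lon 352.0319, lat 166.6365.
Field (20°×10°, letters A–R): lon ⌊352.0319/20⌋ = 17 → R; lat ⌊166.6365/10⌋ = 16 → Q.
Square (2°×1°, digits 0–9): lon ⌊12.0319/2⌋ = 6; lat ⌊6.6365/1⌋ = 6.
Subsquare (5′×2.5′, letters a–x): lon ⌊0.0319/0.0833333⌋ = 0 → a; lat ⌊0.6365/0.0416667⌋ = 15 → p.

RQ66ap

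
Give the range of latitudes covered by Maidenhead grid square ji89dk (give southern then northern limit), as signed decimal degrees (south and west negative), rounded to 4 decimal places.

-0.5833, -0.5417

Field J=9, I=8: +9·20° lon, +8·10° lat → SW at lon 0°, lat -10°.
Square 8, 9: +8·2° lon, +9·1° lat → SW at lon 16°, lat -1°.
Subsquare d=3, k=10: +3·0.0833333° lon, +10·0.0416667° lat → SW at lon 16.25°, lat -0.583333°.
Cell spans 0.0833333° lon × 0.0416667° lat.
south -0.5833, north -0.5417.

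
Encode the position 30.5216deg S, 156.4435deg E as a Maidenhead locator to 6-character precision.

QF89fl

Add 180° to longitude and 90° to latitude: 336.4435, 59.4784.
Field (20°×10°, letters A–R): lon ⌊336.4435/20⌋ = 16 → Q; lat ⌊59.4784/10⌋ = 5 → F.
Square (2°×1°, digits 0–9): lon ⌊16.4435/2⌋ = 8; lat ⌊9.4784/1⌋ = 9.
Subsquare (5′×2.5′, letters a–x): lon ⌊0.4435/0.0833333⌋ = 5 → f; lat ⌊0.4784/0.0416667⌋ = 11 → l.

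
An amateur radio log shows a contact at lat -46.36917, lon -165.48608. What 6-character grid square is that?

Offset from 180°W / 90°S: lon 14.5139°, lat 43.6308°.
Field (20°×10°, letters A–R): lon ⌊14.5139/20⌋ = 0 → A; lat ⌊43.6308/10⌋ = 4 → E.
Square (2°×1°, digits 0–9): lon ⌊14.5139/2⌋ = 7; lat ⌊3.6308/1⌋ = 3.
Subsquare (5′×2.5′, letters a–x): lon ⌊0.5139/0.0833333⌋ = 6 → g; lat ⌊0.6308/0.0416667⌋ = 15 → p.

AE73gp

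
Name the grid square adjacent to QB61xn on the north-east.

QB71ao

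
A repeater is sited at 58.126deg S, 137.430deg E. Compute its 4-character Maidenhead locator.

PD81

Shift to the Maidenhead origin (180°W, 90°S): lon 317.43, lat 31.87.
Field: 317.43/20 → 15 → P, 31.87/10 → 3 → D; chars PD.
Square: 17.43/2 → 8, 1.87/1 → 1; chars 81.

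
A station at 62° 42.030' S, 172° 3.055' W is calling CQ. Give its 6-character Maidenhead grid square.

Shift to the Maidenhead origin (180°W, 90°S): lon 7.9491, lat 27.2995.
Field: 7.9491/20 → 0 → A, 27.2995/10 → 2 → C; chars AC.
Square: 7.9491/2 → 3, 7.2995/1 → 7; chars 37.
Subsquare: 1.9491/0.0833333 → 23 → x, 0.2995/0.0416667 → 7 → h; chars xh.

AC37xh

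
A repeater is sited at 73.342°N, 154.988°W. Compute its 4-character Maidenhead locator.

BQ23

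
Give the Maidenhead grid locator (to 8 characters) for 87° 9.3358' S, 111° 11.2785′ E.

OA52ou22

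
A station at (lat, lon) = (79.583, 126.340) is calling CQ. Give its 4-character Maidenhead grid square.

Add 180° to longitude and 90° to latitude: 306.34, 169.58.
Field: lon ⌊306.34/20⌋ = 15 → P; lat ⌊169.58/10⌋ = 16 → Q.
Square: lon ⌊6.34/2⌋ = 3; lat ⌊9.58/1⌋ = 9.

PQ39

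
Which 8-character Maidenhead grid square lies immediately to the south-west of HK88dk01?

Longitude extended square 0; −1 → -1, wraps to 9, carry into subsquare.
Longitude subsquare d = 3; −1 → 2 = c.
Latitude extended square 1; −1 → 0.

HK88ck90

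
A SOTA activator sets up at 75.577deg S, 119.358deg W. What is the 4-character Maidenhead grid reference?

Offset from 180°W / 90°S: lon 60.64°, lat 14.42°.
Field: 60.64/20 → 3 → D, 14.42/10 → 1 → B; chars DB.
Square: 0.64/2 → 0, 4.42/1 → 4; chars 04.

DB04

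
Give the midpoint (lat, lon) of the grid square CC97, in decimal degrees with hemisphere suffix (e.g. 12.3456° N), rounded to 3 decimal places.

62.500° S, 121.000° W

Field C=2, C=2: +2·20° lon, +2·10° lat → SW at lon -140°, lat -70°.
Square 9, 7: +9·2° lon, +7·1° lat → SW at lon -122°, lat -63°.
Cell spans 2° lon × 1° lat. Centre is SW corner plus half of each.
latitude 62.500° S, longitude 121.000° W.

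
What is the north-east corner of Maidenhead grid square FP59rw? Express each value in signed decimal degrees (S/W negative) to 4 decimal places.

Field F=5, P=15: +5·20° lon, +15·10° lat → SW at lon -80°, lat 60°.
Square 5, 9: +5·2° lon, +9·1° lat → SW at lon -70°, lat 69°.
Subsquare r=17, w=22: +17·0.0833333° lon, +22·0.0416667° lat → SW at lon -68.5833°, lat 69.9167°.
Cell spans 0.0833333° lon × 0.0416667° lat. NE corner is SW corner plus one full cell.
latitude 69.9583, longitude -68.5000.

69.9583, -68.5000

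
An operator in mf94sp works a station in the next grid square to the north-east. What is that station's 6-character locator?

MF94tq

Longitude subsquare s = 18; +1 → 19 = t.
Latitude subsquare p = 15; +1 → 16 = q.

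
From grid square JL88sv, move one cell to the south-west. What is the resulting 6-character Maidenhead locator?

Longitude subsquare s = 18; −1 → 17 = r.
Latitude subsquare v = 21; −1 → 20 = u.

JL88ru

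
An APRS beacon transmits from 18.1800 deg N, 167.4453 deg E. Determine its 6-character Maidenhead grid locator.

RK38re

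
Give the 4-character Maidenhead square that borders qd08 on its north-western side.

PD99

Longitude square 0; −1 → -1, wraps to 9, carry into field.
Longitude field Q = 16; −1 → 15 = P.
Latitude square 8; +1 → 9.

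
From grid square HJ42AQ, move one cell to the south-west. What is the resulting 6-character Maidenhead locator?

HJ32xp

Longitude subsquare a = 0; −1 → -1, wraps to 23 = x, carry into square.
Longitude square 4; −1 → 3.
Latitude subsquare q = 16; −1 → 15 = p.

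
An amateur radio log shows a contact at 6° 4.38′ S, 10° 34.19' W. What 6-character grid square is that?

II43rw

Offset from 180°W / 90°S: lon 169.4302°, lat 83.9270°.
Field: 169.4302/20 → 8 → I, 83.9270/10 → 8 → I; chars II.
Square: 9.4302/2 → 4, 3.9270/1 → 3; chars 43.
Subsquare: 1.4302/0.0833333 → 17 → r, 0.9270/0.0416667 → 22 → w; chars rw.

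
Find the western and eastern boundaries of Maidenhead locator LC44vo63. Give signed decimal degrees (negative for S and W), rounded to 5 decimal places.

49.80000, 49.80833

Field L=11, C=2: +11·20° lon, +2·10° lat → SW at lon 40°, lat -70°.
Square 4, 4: +4·2° lon, +4·1° lat → SW at lon 48°, lat -66°.
Subsquare v=21, o=14: +21·0.0833333° lon, +14·0.0416667° lat → SW at lon 49.75°, lat -65.4167°.
Extended square 6, 3: +6·0.00833333° lon, +3·0.00416667° lat → SW at lon 49.8°, lat -65.4042°.
Cell spans 0.00833333° lon × 0.00416667° lat.
west 49.80000, east 49.80833.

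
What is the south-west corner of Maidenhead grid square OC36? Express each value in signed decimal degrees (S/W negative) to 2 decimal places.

Field O=14, C=2: +14·20° lon, +2·10° lat → SW at lon 100°, lat -70°.
Square 3, 6: +3·2° lon, +6·1° lat → SW at lon 106°, lat -64°.
latitude -64.00, longitude 106.00.

-64.00, 106.00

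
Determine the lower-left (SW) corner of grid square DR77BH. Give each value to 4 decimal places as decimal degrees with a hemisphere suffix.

87.2917° N, 105.9167° W

Field D=3, R=17: +3·20° lon, +17·10° lat → SW at lon -120°, lat 80°.
Square 7, 7: +7·2° lon, +7·1° lat → SW at lon -106°, lat 87°.
Subsquare b=1, h=7: +1·0.0833333° lon, +7·0.0416667° lat → SW at lon -105.917°, lat 87.2917°.
latitude 87.2917° N, longitude 105.9167° W.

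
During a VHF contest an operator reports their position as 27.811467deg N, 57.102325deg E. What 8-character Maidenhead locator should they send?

LL87nt24

Shift to the Maidenhead origin (180°W, 90°S): lon 237.10233, lat 117.81147.
Field: lon ⌊237.10233/20⌋ = 11 → L; lat ⌊117.81147/10⌋ = 11 → L.
Square: lon ⌊17.10233/2⌋ = 8; lat ⌊7.81147/1⌋ = 7.
Subsquare: lon ⌊1.10233/0.0833333⌋ = 13 → n; lat ⌊0.81147/0.0416667⌋ = 19 → t.
Extended square: lon ⌊0.01899/0.00833333⌋ = 2; lat ⌊0.01980/0.00416667⌋ = 4.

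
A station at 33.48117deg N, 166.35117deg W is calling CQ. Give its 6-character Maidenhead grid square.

Add 180° to longitude and 90° to latitude: 13.6488, 123.4812.
Field (20°×10°, letters A–R): 13.6488/20 → 0 → A, 123.4812/10 → 12 → M; chars AM.
Square (2°×1°, digits 0–9): 13.6488/2 → 6, 3.4812/1 → 3; chars 63.
Subsquare (5′×2.5′, letters a–x): 1.6488/0.0833333 → 19 → t, 0.4812/0.0416667 → 11 → l; chars tl.

AM63tl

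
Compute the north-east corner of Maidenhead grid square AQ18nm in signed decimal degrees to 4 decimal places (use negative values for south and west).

78.5417, -176.8333

Field A=0, Q=16: +0·20° lon, +16·10° lat → SW at lon -180°, lat 70°.
Square 1, 8: +1·2° lon, +8·1° lat → SW at lon -178°, lat 78°.
Subsquare n=13, m=12: +13·0.0833333° lon, +12·0.0416667° lat → SW at lon -176.917°, lat 78.5°.
Cell spans 0.0833333° lon × 0.0416667° lat. NE corner is SW corner plus one full cell.
latitude 78.5417, longitude -176.8333.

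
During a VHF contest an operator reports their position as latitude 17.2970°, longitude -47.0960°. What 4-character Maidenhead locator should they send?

Add 180° to longitude and 90° to latitude: 132.90, 107.30.
Field: 132.90/20 → 6 → G, 107.30/10 → 10 → K; chars GK.
Square: 12.90/2 → 6, 7.30/1 → 7; chars 67.

GK67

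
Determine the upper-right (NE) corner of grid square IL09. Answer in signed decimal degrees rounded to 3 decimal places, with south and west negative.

Field I=8, L=11: +8·20° lon, +11·10° lat → SW at lon -20°, lat 20°.
Square 0, 9: +0·2° lon, +9·1° lat → SW at lon -20°, lat 29°.
Cell spans 2° lon × 1° lat. NE corner is SW corner plus one full cell.
latitude 30.000, longitude -18.000.

30.000, -18.000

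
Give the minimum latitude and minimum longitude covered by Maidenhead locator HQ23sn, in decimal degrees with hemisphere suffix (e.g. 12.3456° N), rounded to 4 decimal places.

Field H=7, Q=16: +7·20° lon, +16·10° lat → SW at lon -40°, lat 70°.
Square 2, 3: +2·2° lon, +3·1° lat → SW at lon -36°, lat 73°.
Subsquare s=18, n=13: +18·0.0833333° lon, +13·0.0416667° lat → SW at lon -34.5°, lat 73.5417°.
latitude 73.5417° N, longitude 34.5000° W.

73.5417° N, 34.5000° W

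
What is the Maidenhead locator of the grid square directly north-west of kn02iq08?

KN02hq99

Longitude extended square 0; −1 → -1, wraps to 9, carry into subsquare.
Longitude subsquare i = 8; −1 → 7 = h.
Latitude extended square 8; +1 → 9.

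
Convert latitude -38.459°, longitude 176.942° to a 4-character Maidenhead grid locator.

RF81

Offset from 180°W / 90°S: lon 356.94°, lat 51.54°.
Field: lon ⌊356.94/20⌋ = 17 → R; lat ⌊51.54/10⌋ = 5 → F.
Square: lon ⌊16.94/2⌋ = 8; lat ⌊1.54/1⌋ = 1.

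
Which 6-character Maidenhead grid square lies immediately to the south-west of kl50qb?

KL50pa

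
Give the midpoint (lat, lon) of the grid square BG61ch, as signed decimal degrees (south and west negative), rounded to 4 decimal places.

-28.6875, -147.7917

Field B=1, G=6: +1·20° lon, +6·10° lat → SW at lon -160°, lat -30°.
Square 6, 1: +6·2° lon, +1·1° lat → SW at lon -148°, lat -29°.
Subsquare c=2, h=7: +2·0.0833333° lon, +7·0.0416667° lat → SW at lon -147.833°, lat -28.7083°.
Cell spans 0.0833333° lon × 0.0416667° lat. Centre is SW corner plus half of each.
latitude -28.6875, longitude -147.7917.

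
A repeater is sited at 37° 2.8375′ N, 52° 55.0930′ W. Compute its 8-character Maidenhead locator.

Add 180° to longitude and 90° to latitude: 127.08178, 127.04729.
Field: 127.08178/20 → 6 → G, 127.04729/10 → 12 → M; chars GM.
Square: 7.08178/2 → 3, 7.04729/1 → 7; chars 37.
Subsquare: 1.08178/0.0833333 → 12 → m, 0.04729/0.0416667 → 1 → b; chars mb.
Extended square: 0.08178/0.00833333 → 9, 0.00562/0.00416667 → 1; chars 91.

GM37mb91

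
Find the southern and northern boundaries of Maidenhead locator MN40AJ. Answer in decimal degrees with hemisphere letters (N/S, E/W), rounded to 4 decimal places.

Field M=12, N=13: +12·20° lon, +13·10° lat → SW at lon 60°, lat 40°.
Square 4, 0: +4·2° lon, +0·1° lat → SW at lon 68°, lat 40°.
Subsquare a=0, j=9: +0·0.0833333° lon, +9·0.0416667° lat → SW at lon 68°, lat 40.375°.
Cell spans 0.0833333° lon × 0.0416667° lat.
south 40.3750° N, north 40.4167° N.

40.3750° N, 40.4167° N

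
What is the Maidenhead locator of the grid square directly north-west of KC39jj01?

Longitude extended square 0; −1 → -1, wraps to 9, carry into subsquare.
Longitude subsquare j = 9; −1 → 8 = i.
Latitude extended square 1; +1 → 2.

KC39ij92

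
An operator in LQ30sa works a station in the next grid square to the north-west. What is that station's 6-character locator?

LQ30rb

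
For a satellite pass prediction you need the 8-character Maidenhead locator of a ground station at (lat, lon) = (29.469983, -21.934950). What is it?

Shift to the Maidenhead origin (180°W, 90°S): lon 158.06505, lat 119.46998.
Field: 158.06505/20 → 7 → H, 119.46998/10 → 11 → L; chars HL.
Square: 18.06505/2 → 9, 9.46998/1 → 9; chars 99.
Subsquare: 0.06505/0.0833333 → 0 → a, 0.46998/0.0416667 → 11 → l; chars al.
Extended square: 0.06505/0.00833333 → 7, 0.01165/0.00416667 → 2; chars 72.

HL99al72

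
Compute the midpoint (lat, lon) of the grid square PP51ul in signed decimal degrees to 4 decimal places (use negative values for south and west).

61.4792, 131.7083

Field P=15, P=15: +15·20° lon, +15·10° lat → SW at lon 120°, lat 60°.
Square 5, 1: +5·2° lon, +1·1° lat → SW at lon 130°, lat 61°.
Subsquare u=20, l=11: +20·0.0833333° lon, +11·0.0416667° lat → SW at lon 131.667°, lat 61.4583°.
Cell spans 0.0833333° lon × 0.0416667° lat. Centre is SW corner plus half of each.
latitude 61.4792, longitude 131.7083.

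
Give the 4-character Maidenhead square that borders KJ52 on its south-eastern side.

KJ61

Longitude square 5; +1 → 6.
Latitude square 2; −1 → 1.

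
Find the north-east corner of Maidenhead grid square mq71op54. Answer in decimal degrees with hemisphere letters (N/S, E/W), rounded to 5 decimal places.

Field M=12, Q=16: +12·20° lon, +16·10° lat → SW at lon 60°, lat 70°.
Square 7, 1: +7·2° lon, +1·1° lat → SW at lon 74°, lat 71°.
Subsquare o=14, p=15: +14·0.0833333° lon, +15·0.0416667° lat → SW at lon 75.1667°, lat 71.625°.
Extended square 5, 4: +5·0.00833333° lon, +4·0.00416667° lat → SW at lon 75.2083°, lat 71.6417°.
Cell spans 0.00833333° lon × 0.00416667° lat. NE corner is SW corner plus one full cell.
latitude 71.64583° N, longitude 75.21667° E.

71.64583° N, 75.21667° E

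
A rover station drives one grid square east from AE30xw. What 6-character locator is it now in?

Longitude subsquare x = 23; +1 → 24, wraps to 0 = a, carry into square.
Longitude square 3; +1 → 4.
The latitude characters are unchanged.

AE40aw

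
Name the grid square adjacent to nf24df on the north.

Latitude subsquare f = 5; +1 → 6 = g.
The longitude characters are unchanged.

NF24dg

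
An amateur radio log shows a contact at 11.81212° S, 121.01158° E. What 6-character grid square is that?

PH08me

Add 180° to longitude and 90° to latitude: 301.0116, 78.1879.
Field: lon ⌊301.0116/20⌋ = 15 → P; lat ⌊78.1879/10⌋ = 7 → H.
Square: lon ⌊1.0116/2⌋ = 0; lat ⌊8.1879/1⌋ = 8.
Subsquare: lon ⌊1.0116/0.0833333⌋ = 12 → m; lat ⌊0.1879/0.0416667⌋ = 4 → e.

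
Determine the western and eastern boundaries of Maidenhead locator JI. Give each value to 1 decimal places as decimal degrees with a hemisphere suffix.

0.0° E, 20.0° E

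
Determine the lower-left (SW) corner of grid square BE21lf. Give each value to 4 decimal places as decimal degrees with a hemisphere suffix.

48.7917° S, 155.0833° W

Field B=1, E=4: +1·20° lon, +4·10° lat → SW at lon -160°, lat -50°.
Square 2, 1: +2·2° lon, +1·1° lat → SW at lon -156°, lat -49°.
Subsquare l=11, f=5: +11·0.0833333° lon, +5·0.0416667° lat → SW at lon -155.083°, lat -48.7917°.
latitude 48.7917° S, longitude 155.0833° W.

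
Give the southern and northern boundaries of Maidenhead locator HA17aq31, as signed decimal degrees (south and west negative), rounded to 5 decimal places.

Field H=7, A=0: +7·20° lon, +0·10° lat → SW at lon -40°, lat -90°.
Square 1, 7: +1·2° lon, +7·1° lat → SW at lon -38°, lat -83°.
Subsquare a=0, q=16: +0·0.0833333° lon, +16·0.0416667° lat → SW at lon -38°, lat -82.3333°.
Extended square 3, 1: +3·0.00833333° lon, +1·0.00416667° lat → SW at lon -37.975°, lat -82.3292°.
Cell spans 0.00833333° lon × 0.00416667° lat.
south -82.32917, north -82.32500.

-82.32917, -82.32500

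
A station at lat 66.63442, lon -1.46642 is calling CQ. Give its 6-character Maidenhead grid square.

Shift to the Maidenhead origin (180°W, 90°S): lon 178.5336, lat 156.6344.
Field: 178.5336/20 → 8 → I, 156.6344/10 → 15 → P; chars IP.
Square: 18.5336/2 → 9, 6.6344/1 → 6; chars 96.
Subsquare: 0.5336/0.0833333 → 6 → g, 0.6344/0.0416667 → 15 → p; chars gp.

IP96gp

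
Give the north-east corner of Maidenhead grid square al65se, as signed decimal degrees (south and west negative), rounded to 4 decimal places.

25.2083, -166.4167

Field A=0, L=11: +0·20° lon, +11·10° lat → SW at lon -180°, lat 20°.
Square 6, 5: +6·2° lon, +5·1° lat → SW at lon -168°, lat 25°.
Subsquare s=18, e=4: +18·0.0833333° lon, +4·0.0416667° lat → SW at lon -166.5°, lat 25.1667°.
Cell spans 0.0833333° lon × 0.0416667° lat. NE corner is SW corner plus one full cell.
latitude 25.2083, longitude -166.4167.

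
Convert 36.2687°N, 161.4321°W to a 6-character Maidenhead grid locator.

AM96gg

Shift to the Maidenhead origin (180°W, 90°S): lon 18.5679, lat 126.2687.
Field: lon ⌊18.5679/20⌋ = 0 → A; lat ⌊126.2687/10⌋ = 12 → M.
Square: lon ⌊18.5679/2⌋ = 9; lat ⌊6.2687/1⌋ = 6.
Subsquare: lon ⌊0.5679/0.0833333⌋ = 6 → g; lat ⌊0.2687/0.0416667⌋ = 6 → g.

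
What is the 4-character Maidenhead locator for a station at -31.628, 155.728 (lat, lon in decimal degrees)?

QF78

Offset from 180°W / 90°S: lon 335.73°, lat 58.37°.
Field (20°×10°, letters A–R): lon ⌊335.73/20⌋ = 16 → Q; lat ⌊58.37/10⌋ = 5 → F.
Square (2°×1°, digits 0–9): lon ⌊15.73/2⌋ = 7; lat ⌊8.37/1⌋ = 8.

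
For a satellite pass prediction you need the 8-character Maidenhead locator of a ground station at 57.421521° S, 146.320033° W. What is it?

BD62un18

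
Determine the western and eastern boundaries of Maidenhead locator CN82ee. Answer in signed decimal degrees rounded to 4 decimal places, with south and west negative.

Field C=2, N=13: +2·20° lon, +13·10° lat → SW at lon -140°, lat 40°.
Square 8, 2: +8·2° lon, +2·1° lat → SW at lon -124°, lat 42°.
Subsquare e=4, e=4: +4·0.0833333° lon, +4·0.0416667° lat → SW at lon -123.667°, lat 42.1667°.
Cell spans 0.0833333° lon × 0.0416667° lat.
west -123.6667, east -123.5833.

-123.6667, -123.5833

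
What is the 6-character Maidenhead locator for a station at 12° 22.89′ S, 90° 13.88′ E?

NH57co

Offset from 180°W / 90°S: lon 270.2313°, lat 77.6185°.
Field: lon ⌊270.2313/20⌋ = 13 → N; lat ⌊77.6185/10⌋ = 7 → H.
Square: lon ⌊10.2313/2⌋ = 5; lat ⌊7.6185/1⌋ = 7.
Subsquare: lon ⌊0.2313/0.0833333⌋ = 2 → c; lat ⌊0.6185/0.0416667⌋ = 14 → o.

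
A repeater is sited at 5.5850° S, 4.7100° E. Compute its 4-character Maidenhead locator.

Add 180° to longitude and 90° to latitude: 184.71, 84.42.
Field: 184.71/20 → 9 → J, 84.42/10 → 8 → I; chars JI.
Square: 4.71/2 → 2, 4.42/1 → 4; chars 24.

JI24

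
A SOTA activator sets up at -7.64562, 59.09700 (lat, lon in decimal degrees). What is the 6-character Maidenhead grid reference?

Add 180° to longitude and 90° to latitude: 239.0970, 82.3544.
Field (20°×10°, letters A–R): lon ⌊239.0970/20⌋ = 11 → L; lat ⌊82.3544/10⌋ = 8 → I.
Square (2°×1°, digits 0–9): lon ⌊19.0970/2⌋ = 9; lat ⌊2.3544/1⌋ = 2.
Subsquare (5′×2.5′, letters a–x): lon ⌊1.0970/0.0833333⌋ = 13 → n; lat ⌊0.3544/0.0416667⌋ = 8 → i.

LI92ni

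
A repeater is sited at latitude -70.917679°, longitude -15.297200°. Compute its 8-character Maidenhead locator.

IB29ib49

Offset from 180°W / 90°S: lon 164.70280°, lat 19.08232°.
Field: 164.70280/20 → 8 → I, 19.08232/10 → 1 → B; chars IB.
Square: 4.70280/2 → 2, 9.08232/1 → 9; chars 29.
Subsquare: 0.70280/0.0833333 → 8 → i, 0.08232/0.0416667 → 1 → b; chars ib.
Extended square: 0.03613/0.00833333 → 4, 0.04065/0.00416667 → 9; chars 49.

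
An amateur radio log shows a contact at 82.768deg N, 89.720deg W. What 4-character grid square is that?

ER52

Add 180° to longitude and 90° to latitude: 90.28, 172.77.
Field: lon ⌊90.28/20⌋ = 4 → E; lat ⌊172.77/10⌋ = 17 → R.
Square: lon ⌊10.28/2⌋ = 5; lat ⌊2.77/1⌋ = 2.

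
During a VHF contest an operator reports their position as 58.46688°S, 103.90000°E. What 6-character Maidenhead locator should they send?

Add 180° to longitude and 90° to latitude: 283.9000, 31.5331.
Field: 283.9000/20 → 14 → O, 31.5331/10 → 3 → D; chars OD.
Square: 3.9000/2 → 1, 1.5331/1 → 1; chars 11.
Subsquare: 1.9000/0.0833333 → 22 → w, 0.5331/0.0416667 → 12 → m; chars wm.

OD11wm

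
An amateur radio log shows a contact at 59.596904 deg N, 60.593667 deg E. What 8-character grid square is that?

Shift to the Maidenhead origin (180°W, 90°S): lon 240.59367, lat 149.59690.
Field: lon ⌊240.59367/20⌋ = 12 → M; lat ⌊149.59690/10⌋ = 14 → O.
Square: lon ⌊0.59367/2⌋ = 0; lat ⌊9.59690/1⌋ = 9.
Subsquare: lon ⌊0.59367/0.0833333⌋ = 7 → h; lat ⌊0.59690/0.0416667⌋ = 14 → o.
Extended square: lon ⌊0.01033/0.00833333⌋ = 1; lat ⌊0.01357/0.00416667⌋ = 3.

MO09ho13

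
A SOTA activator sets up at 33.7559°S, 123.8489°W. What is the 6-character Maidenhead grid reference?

CF86bf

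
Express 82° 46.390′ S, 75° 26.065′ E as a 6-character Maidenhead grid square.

MA77rf

Offset from 180°W / 90°S: lon 255.4344°, lat 7.2268°.
Field: 255.4344/20 → 12 → M, 7.2268/10 → 0 → A; chars MA.
Square: 15.4344/2 → 7, 7.2268/1 → 7; chars 77.
Subsquare: 1.4344/0.0833333 → 17 → r, 0.2268/0.0416667 → 5 → f; chars rf.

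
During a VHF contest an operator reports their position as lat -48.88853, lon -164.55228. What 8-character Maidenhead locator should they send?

AE71rc36

Shift to the Maidenhead origin (180°W, 90°S): lon 15.44772, lat 41.11147.
Field (20°×10°, letters A–R): lon ⌊15.44772/20⌋ = 0 → A; lat ⌊41.11147/10⌋ = 4 → E.
Square (2°×1°, digits 0–9): lon ⌊15.44772/2⌋ = 7; lat ⌊1.11147/1⌋ = 1.
Subsquare (5′×2.5′, letters a–x): lon ⌊1.44772/0.0833333⌋ = 17 → r; lat ⌊0.11147/0.0416667⌋ = 2 → c.
Extended square (30″×15″, digits 0–9): lon ⌊0.03105/0.00833333⌋ = 3; lat ⌊0.02814/0.00416667⌋ = 6.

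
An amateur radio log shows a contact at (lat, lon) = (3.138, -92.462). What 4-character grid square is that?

EJ33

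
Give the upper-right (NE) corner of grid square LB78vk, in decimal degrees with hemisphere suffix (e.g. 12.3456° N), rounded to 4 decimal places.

Field L=11, B=1: +11·20° lon, +1·10° lat → SW at lon 40°, lat -80°.
Square 7, 8: +7·2° lon, +8·1° lat → SW at lon 54°, lat -72°.
Subsquare v=21, k=10: +21·0.0833333° lon, +10·0.0416667° lat → SW at lon 55.75°, lat -71.5833°.
Cell spans 0.0833333° lon × 0.0416667° lat. NE corner is SW corner plus one full cell.
latitude 71.5417° S, longitude 55.8333° E.

71.5417° S, 55.8333° E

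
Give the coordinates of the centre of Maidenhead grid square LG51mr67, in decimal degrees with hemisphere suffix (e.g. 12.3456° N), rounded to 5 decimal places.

28.26042° S, 51.05417° E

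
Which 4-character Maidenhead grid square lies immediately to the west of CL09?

BL99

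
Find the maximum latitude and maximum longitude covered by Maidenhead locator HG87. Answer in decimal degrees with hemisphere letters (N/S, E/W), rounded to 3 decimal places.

22.000° S, 22.000° W

Field H=7, G=6: +7·20° lon, +6·10° lat → SW at lon -40°, lat -30°.
Square 8, 7: +8·2° lon, +7·1° lat → SW at lon -24°, lat -23°.
Cell spans 2° lon × 1° lat. NE corner is SW corner plus one full cell.
latitude 22.000° S, longitude 22.000° W.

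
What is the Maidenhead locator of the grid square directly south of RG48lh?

RG48lg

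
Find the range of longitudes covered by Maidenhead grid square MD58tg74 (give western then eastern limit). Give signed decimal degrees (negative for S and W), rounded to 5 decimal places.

Field M=12, D=3: +12·20° lon, +3·10° lat → SW at lon 60°, lat -60°.
Square 5, 8: +5·2° lon, +8·1° lat → SW at lon 70°, lat -52°.
Subsquare t=19, g=6: +19·0.0833333° lon, +6·0.0416667° lat → SW at lon 71.5833°, lat -51.75°.
Extended square 7, 4: +7·0.00833333° lon, +4·0.00416667° lat → SW at lon 71.6417°, lat -51.7333°.
Cell spans 0.00833333° lon × 0.00416667° lat.
west 71.64167, east 71.65000.

71.64167, 71.65000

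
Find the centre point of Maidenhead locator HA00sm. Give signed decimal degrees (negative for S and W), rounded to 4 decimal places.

-89.4792, -38.4583

Field H=7, A=0: +7·20° lon, +0·10° lat → SW at lon -40°, lat -90°.
Square 0, 0: +0·2° lon, +0·1° lat → SW at lon -40°, lat -90°.
Subsquare s=18, m=12: +18·0.0833333° lon, +12·0.0416667° lat → SW at lon -38.5°, lat -89.5°.
Cell spans 0.0833333° lon × 0.0416667° lat. Centre is SW corner plus half of each.
latitude -89.4792, longitude -38.4583.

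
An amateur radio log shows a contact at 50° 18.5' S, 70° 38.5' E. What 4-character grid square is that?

MD59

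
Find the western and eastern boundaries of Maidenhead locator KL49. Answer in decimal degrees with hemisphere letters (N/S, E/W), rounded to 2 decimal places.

28.00° E, 30.00° E

Field K=10, L=11: +10·20° lon, +11·10° lat → SW at lon 20°, lat 20°.
Square 4, 9: +4·2° lon, +9·1° lat → SW at lon 28°, lat 29°.
Cell spans 2° lon × 1° lat.
west 28.00° E, east 30.00° E.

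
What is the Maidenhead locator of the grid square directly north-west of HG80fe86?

Longitude extended square 8; −1 → 7.
Latitude extended square 6; +1 → 7.

HG80fe77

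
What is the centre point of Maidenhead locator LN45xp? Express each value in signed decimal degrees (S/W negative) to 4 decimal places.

45.6458, 49.9583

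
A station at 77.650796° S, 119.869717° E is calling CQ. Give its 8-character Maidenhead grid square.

OB92wi43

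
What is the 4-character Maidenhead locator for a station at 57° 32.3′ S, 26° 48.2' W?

Shift to the Maidenhead origin (180°W, 90°S): lon 153.20, lat 32.46.
Field: lon ⌊153.20/20⌋ = 7 → H; lat ⌊32.46/10⌋ = 3 → D.
Square: lon ⌊13.20/2⌋ = 6; lat ⌊2.46/1⌋ = 2.

HD62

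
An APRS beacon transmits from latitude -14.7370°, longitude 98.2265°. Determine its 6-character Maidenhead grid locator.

NH95cg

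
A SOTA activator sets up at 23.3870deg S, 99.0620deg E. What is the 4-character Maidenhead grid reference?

NG96

Shift to the Maidenhead origin (180°W, 90°S): lon 279.06, lat 66.61.
Field: 279.06/20 → 13 → N, 66.61/10 → 6 → G; chars NG.
Square: 19.06/2 → 9, 6.61/1 → 6; chars 96.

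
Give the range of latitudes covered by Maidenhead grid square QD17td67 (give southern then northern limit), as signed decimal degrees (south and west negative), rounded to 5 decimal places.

-52.84583, -52.84167

Field Q=16, D=3: +16·20° lon, +3·10° lat → SW at lon 140°, lat -60°.
Square 1, 7: +1·2° lon, +7·1° lat → SW at lon 142°, lat -53°.
Subsquare t=19, d=3: +19·0.0833333° lon, +3·0.0416667° lat → SW at lon 143.583°, lat -52.875°.
Extended square 6, 7: +6·0.00833333° lon, +7·0.00416667° lat → SW at lon 143.633°, lat -52.8458°.
Cell spans 0.00833333° lon × 0.00416667° lat.
south -52.84583, north -52.84167.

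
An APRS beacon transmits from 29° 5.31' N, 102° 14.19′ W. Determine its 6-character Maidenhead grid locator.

Offset from 180°W / 90°S: lon 77.7635°, lat 119.0885°.
Field: lon ⌊77.7635/20⌋ = 3 → D; lat ⌊119.0885/10⌋ = 11 → L.
Square: lon ⌊17.7635/2⌋ = 8; lat ⌊9.0885/1⌋ = 9.
Subsquare: lon ⌊1.7635/0.0833333⌋ = 21 → v; lat ⌊0.0885/0.0416667⌋ = 2 → c.

DL89vc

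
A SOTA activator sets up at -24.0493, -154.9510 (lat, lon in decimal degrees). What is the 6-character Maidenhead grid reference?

Add 180° to longitude and 90° to latitude: 25.0490, 65.9507.
Field (20°×10°, letters A–R): lon ⌊25.0490/20⌋ = 1 → B; lat ⌊65.9507/10⌋ = 6 → G.
Square (2°×1°, digits 0–9): lon ⌊5.0490/2⌋ = 2; lat ⌊5.9507/1⌋ = 5.
Subsquare (5′×2.5′, letters a–x): lon ⌊1.0490/0.0833333⌋ = 12 → m; lat ⌊0.9507/0.0416667⌋ = 22 → w.

BG25mw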